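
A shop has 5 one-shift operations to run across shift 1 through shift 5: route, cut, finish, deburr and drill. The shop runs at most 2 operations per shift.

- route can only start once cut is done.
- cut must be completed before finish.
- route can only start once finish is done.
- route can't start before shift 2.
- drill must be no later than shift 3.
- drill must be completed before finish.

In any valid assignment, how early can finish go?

shift 2

Precedence pushes finish to at least shift 2; downstream work caps finish at shift 4.
finish at shift 2 is achievable: cut in shift 1; deburr in shift 2; drill in shift 1; route in shift 3; finish in shift 2.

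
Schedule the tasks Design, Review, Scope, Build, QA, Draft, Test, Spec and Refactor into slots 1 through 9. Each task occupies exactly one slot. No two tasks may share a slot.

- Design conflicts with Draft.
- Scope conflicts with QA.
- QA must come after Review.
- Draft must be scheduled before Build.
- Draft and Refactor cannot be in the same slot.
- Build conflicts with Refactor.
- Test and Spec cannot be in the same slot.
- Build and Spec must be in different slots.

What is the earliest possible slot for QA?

Precedence pushes QA to at least 2.
QA at 2 is achievable: Test=7; Scope=6; Review=1; Refactor=9; Draft=3; Build=4; Design=5; Spec=8; QA=2.

2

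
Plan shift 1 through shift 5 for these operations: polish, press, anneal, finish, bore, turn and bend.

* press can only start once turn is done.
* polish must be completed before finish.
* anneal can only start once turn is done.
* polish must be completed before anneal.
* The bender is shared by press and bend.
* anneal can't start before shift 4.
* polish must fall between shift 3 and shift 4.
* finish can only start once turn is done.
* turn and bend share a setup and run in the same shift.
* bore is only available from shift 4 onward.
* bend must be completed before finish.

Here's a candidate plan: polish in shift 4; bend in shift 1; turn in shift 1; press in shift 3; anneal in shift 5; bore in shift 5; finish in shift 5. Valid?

Yes, all constraints hold

bend must be completed before finish — holds.
polish must be completed before anneal — holds.
finish can only start once turn is done — holds.
polish must be completed before finish — holds.
anneal can't start before shift 4 — holds.
turn and bend share a setup and run in the same shift — holds.
polish must fall between shift 3 and shift 4 — holds.
bore is only available from shift 4 onward — holds.
anneal can only start once turn is done — holds.
press can only start once turn is done — holds.
The bender is shared by press and bend — holds.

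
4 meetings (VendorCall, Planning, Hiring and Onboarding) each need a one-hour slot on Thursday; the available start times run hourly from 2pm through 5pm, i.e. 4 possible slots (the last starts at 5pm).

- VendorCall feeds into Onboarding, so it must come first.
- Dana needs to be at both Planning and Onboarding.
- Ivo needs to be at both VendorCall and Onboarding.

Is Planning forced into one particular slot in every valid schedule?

Planning can be 2pm (e.g. Onboarding=3pm, Hiring=2pm, Planning=2pm, VendorCall=2pm) or 3pm (e.g. VendorCall -> 2pm, Onboarding -> 4pm, Planning -> 3pm, Hiring -> 2pm).

No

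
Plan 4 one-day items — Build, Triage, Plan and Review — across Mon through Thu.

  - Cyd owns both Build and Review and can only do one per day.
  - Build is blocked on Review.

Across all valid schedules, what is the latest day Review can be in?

Wed

Downstream work caps Review at Wed.
Review at Wed is achievable: Review=Wed; Plan=Mon; Triage=Mon; Build=Thu.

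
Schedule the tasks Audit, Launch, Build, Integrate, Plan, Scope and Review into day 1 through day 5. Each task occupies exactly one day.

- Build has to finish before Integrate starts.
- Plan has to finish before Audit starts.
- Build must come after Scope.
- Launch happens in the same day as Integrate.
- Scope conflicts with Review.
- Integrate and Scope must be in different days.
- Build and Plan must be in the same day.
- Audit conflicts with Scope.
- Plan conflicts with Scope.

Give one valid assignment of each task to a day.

Audit=day 3, Plan=day 2, Review=day 2, Scope=day 1, Build=day 2, Integrate=day 3, Launch=day 3

Checking: Plan(day 2) before Audit(day 3); Build(day 2) before Integrate(day 3); Scope(day 1) before Build(day 2); Audit(day 3) != Scope(day 1); Integrate(day 3) != Scope(day 1); Plan(day 2) != Scope(day 1); Scope(day 1) != Review(day 2); Launch = Integrate = day 3; Build = Plan = day 2.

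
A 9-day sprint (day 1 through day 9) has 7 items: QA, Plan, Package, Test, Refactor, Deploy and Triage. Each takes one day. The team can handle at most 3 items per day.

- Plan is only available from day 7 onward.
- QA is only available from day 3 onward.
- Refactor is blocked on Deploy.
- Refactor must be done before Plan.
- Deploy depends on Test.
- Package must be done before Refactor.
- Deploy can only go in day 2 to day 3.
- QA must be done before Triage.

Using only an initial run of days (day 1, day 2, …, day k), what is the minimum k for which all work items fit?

7 days

The precedence chain requires at least 4 distinct days.
With at most 3 per day and 7 work items, at least 3 days are needed.
Plan can't be placed before day 7, so the schedule must run through at least day 7.
7 works (last occupied day: day 7): for example Package -> day 1, Test -> day 1, QA -> day 3, Deploy -> day 2, Triage -> day 4, Refactor -> day 3, Plan -> day 7.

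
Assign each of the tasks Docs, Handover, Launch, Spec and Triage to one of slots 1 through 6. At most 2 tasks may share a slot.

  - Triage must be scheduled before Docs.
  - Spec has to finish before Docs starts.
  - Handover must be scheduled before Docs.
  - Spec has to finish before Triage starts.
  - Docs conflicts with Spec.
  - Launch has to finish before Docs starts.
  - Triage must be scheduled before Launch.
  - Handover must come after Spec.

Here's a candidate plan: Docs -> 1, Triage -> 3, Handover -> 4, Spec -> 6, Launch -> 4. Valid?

No. Spec has to finish before Docs starts is not satisfied.

Spec has to finish before Triage starts — violated.
Launch has to finish before Docs starts — violated.
Handover must be scheduled before Docs — violated.
Triage must be scheduled before Launch — holds.
At most 2 tasks may share a slot — holds.
Triage must be scheduled before Docs — violated.
Spec has to finish before Docs starts — violated.
Handover must come after Spec — violated.
Docs conflicts with Spec — holds.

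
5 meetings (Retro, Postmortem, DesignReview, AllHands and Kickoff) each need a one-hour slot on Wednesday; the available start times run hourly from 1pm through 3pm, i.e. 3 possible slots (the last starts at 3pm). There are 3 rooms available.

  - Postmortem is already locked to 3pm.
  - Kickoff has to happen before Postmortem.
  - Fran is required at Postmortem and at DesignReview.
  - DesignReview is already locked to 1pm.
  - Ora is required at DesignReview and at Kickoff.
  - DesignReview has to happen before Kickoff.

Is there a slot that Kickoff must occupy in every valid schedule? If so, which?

DesignReview is fixed at 1pm and must come before Kickoff, so Kickoff is at least 2pm.
Postmortem is fixed at 3pm and must come after Kickoff, so Kickoff is at most 2pm.
So Kickoff must be 2pm.

2pm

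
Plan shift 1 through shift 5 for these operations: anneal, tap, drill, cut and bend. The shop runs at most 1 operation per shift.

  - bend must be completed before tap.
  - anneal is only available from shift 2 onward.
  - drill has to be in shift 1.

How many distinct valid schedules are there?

12

Splitting on anneal: it can be shift 2 (3), shift 3 (3), shift 4 (3), shift 5 (3). Listing each branch's schedules as (tap, drill, cut, bend) by shift number:
anneal=shift 2: (4,1,5,3) (5,1,3,4) (5,1,4,3) — 3.
anneal=shift 3: (4,1,5,2) (5,1,2,4) (5,1,4,2) — 3.
anneal=shift 4: (3,1,5,2) (5,1,2,3) (5,1,3,2) — 3.
anneal=shift 5: (3,1,4,2) (4,1,2,3) (4,1,3,2) — 3.
Summing: 3 + 3 + 3 + 3 = 12.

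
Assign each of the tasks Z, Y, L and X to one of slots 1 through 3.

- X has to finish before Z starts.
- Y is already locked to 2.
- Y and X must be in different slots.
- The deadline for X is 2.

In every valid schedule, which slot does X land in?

X's window is 1–2.
Y is fixed at 2, and X can't share a slot with Y.
So X must be 1.

1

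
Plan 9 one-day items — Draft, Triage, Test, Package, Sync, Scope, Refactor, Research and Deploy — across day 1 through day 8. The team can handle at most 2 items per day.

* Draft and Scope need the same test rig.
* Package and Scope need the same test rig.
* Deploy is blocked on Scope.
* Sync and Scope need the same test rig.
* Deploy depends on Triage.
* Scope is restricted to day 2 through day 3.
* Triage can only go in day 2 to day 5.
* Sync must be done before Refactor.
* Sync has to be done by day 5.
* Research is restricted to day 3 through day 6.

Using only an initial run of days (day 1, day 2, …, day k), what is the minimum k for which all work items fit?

5 days

The precedence chain requires at least 2 distinct days.
With at most 2 per day and 9 work items, at least 5 days are needed.
Research can't be placed before day 3, so the schedule must run through at least day 3.
5 works (last occupied day: day 5): for example Scope -> day 2; Package -> day 5; Test -> day 4; Refactor -> day 4; Sync -> day 1; Triage -> day 2; Research -> day 3; Draft -> day 1; Deploy -> day 3.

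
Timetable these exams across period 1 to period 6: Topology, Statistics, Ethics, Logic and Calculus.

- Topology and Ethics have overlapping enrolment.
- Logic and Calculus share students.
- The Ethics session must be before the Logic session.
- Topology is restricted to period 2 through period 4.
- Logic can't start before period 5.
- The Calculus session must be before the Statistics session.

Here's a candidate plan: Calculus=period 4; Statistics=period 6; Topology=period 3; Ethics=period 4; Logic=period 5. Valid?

The Calculus session must be before the Statistics session — holds.
Topology is restricted to period 2 through period 4 — holds.
Logic can't start before period 5 — holds.
Logic and Calculus share students — holds.
The Ethics session must be before the Logic session — holds.
Topology and Ethics have overlapping enrolment — holds.

Valid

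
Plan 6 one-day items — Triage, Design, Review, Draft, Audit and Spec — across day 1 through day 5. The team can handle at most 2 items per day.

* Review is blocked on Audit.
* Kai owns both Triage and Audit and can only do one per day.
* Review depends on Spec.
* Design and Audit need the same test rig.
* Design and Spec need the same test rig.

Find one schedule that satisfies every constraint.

Audit=day 1, Design=day 3, Review=day 2, Spec=day 1, Draft=day 3, Triage=day 2

Checking: Spec(day 1) before Review(day 2); Audit(day 1) before Review(day 2); Design(day 3) != Spec(day 1); Design(day 3) != Audit(day 1); Triage(day 2) != Audit(day 1); max 2 per day (cap 2).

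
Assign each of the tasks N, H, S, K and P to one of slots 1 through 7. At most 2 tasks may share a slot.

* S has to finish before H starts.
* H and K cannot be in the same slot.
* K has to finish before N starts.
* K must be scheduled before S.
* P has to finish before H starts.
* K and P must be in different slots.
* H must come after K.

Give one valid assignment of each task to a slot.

P in 2, N in 3, S in 2, H in 3, K in 1

Checking: P(2) before H(3); K(1) before N(3); K(1) before S(2); S(2) before H(3); K(1) before H(3); K(1) != P(2); H(3) != K(1); max 2 per slot (cap 2).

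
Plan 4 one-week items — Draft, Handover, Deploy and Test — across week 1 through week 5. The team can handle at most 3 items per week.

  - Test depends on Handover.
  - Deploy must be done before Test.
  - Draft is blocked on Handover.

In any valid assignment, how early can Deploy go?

Downstream work caps Deploy at week 4.
Deploy at week 1 is achievable: Handover -> week 1, Test -> week 2, Draft -> week 2, Deploy -> week 1.

week 1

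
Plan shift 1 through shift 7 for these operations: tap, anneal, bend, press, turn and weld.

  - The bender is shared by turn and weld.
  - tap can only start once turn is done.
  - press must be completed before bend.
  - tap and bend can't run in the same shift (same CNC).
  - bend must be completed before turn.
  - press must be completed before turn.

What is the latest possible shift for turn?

shift 6

Precedence pushes turn to at least shift 3; downstream work caps turn at shift 6.
turn at shift 6 is achievable: turn -> shift 6, bend -> shift 2, press -> shift 1, weld -> shift 1, anneal -> shift 1, tap -> shift 7.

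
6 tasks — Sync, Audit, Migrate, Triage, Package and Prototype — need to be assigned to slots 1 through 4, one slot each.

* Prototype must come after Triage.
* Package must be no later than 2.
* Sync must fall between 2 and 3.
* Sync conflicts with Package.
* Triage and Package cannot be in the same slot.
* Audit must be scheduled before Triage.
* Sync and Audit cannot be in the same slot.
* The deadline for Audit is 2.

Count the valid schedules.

Splitting on Sync: it can be 2 (12), 3 (24). Listing each branch's schedules as (Audit, Migrate, Triage, Package, Prototype):
Sync=2: (1,1,2,1,3) (1,1,2,1,4) (1,1,3,1,4) (1,2,2,1,3) (1,2,2,1,4) (1,2,3,1,4) (1,3,2,1,3) (1,3,2,1,4) (1,3,3,1,4) (1,4,2,1,3) (1,4,2,1,4) (1,4,3,1,4) — 12.
Sync=3: (1,1,2,1,3) (1,1,2,1,4) (1,1,3,1,4) (1,1,3,2,4) (1,2,2,1,3) (1,2,2,1,4) (1,2,3,1,4) (1,2,3,2,4) (1,3,2,1,3) (1,3,2,1,4) (1,3,3,1,4) (1,3,3,2,4) (1,4,2,1,3) (1,4,2,1,4) (1,4,3,1,4) (1,4,3,2,4) (2,1,3,1,4) (2,1,3,2,4) (2,2,3,1,4) (2,2,3,2,4) (2,3,3,1,4) (2,3,3,2,4) (2,4,3,1,4) (2,4,3,2,4) — 24.
Summing: 12 + 24 = 36.

36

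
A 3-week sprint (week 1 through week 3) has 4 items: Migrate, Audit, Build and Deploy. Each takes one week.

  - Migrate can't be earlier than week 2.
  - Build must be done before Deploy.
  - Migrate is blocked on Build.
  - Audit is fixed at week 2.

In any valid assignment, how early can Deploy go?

Precedence pushes Deploy to at least week 2.
Deploy at week 2 is achievable: Audit -> week 2; Migrate -> week 2; Build -> week 1; Deploy -> week 2.

week 2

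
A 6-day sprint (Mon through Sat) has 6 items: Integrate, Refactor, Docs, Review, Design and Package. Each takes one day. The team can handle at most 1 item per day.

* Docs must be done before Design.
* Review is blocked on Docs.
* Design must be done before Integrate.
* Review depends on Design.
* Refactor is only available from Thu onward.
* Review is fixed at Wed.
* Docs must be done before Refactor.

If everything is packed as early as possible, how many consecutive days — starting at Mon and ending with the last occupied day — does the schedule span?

6

The precedence chain requires at least 3 distinct days.
With at most 1 per day and 6 work items, at least 6 days are needed.
Refactor can't be placed before Thu — that is day 4 counting from Mon — so the schedule must run through at least 4 days.
6 works (last occupied day: Sat): for example Review in Wed; Docs in Mon; Refactor in Thu; Design in Tue; Package in Sat; Integrate in Fri.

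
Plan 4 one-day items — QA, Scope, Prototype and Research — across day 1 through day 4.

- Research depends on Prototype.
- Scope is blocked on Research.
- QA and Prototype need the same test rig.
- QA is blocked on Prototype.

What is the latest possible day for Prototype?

Downstream work caps Prototype at day 2.
Prototype at day 2 is achievable: QA -> day 3; Prototype -> day 2; Research -> day 3; Scope -> day 4.

day 2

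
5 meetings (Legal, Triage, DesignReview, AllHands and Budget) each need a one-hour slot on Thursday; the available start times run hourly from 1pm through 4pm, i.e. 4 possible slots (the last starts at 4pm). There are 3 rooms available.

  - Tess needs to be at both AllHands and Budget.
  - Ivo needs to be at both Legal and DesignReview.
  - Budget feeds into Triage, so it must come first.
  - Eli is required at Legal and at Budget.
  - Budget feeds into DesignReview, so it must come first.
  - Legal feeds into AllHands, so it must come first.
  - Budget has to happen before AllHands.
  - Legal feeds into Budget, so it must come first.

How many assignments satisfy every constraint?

Splitting on Legal: it can be 1pm (9), 2pm (1). Listing each branch's schedules as (Triage, DesignReview, AllHands, Budget):
Legal=1pm: (3pm,3pm,3pm,2pm) (3pm,3pm,4pm,2pm) (3pm,4pm,3pm,2pm) (3pm,4pm,4pm,2pm) (4pm,3pm,3pm,2pm) (4pm,3pm,4pm,2pm) (4pm,4pm,3pm,2pm) (4pm,4pm,4pm,2pm) (4pm,4pm,4pm,3pm) — 9.
Legal=2pm: (4pm,4pm,4pm,3pm) — 1.
Summing: 9 + 1 = 10.

10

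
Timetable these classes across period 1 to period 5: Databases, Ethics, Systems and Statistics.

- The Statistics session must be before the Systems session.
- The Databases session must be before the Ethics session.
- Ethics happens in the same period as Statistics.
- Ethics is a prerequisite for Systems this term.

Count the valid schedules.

10

Splitting on Databases: it can be period 1 (6), period 2 (3), period 3 (1). Listing each branch's schedules as (Ethics, Systems, Statistics) by period number:
Databases=period 1: (2,3,2) (2,4,2) (2,5,2) (3,4,3) (3,5,3) (4,5,4) — 6.
Databases=period 2: (3,4,3) (3,5,3) (4,5,4) — 3.
Databases=period 3: (4,5,4) — 1.
Summing: 6 + 3 + 1 = 10.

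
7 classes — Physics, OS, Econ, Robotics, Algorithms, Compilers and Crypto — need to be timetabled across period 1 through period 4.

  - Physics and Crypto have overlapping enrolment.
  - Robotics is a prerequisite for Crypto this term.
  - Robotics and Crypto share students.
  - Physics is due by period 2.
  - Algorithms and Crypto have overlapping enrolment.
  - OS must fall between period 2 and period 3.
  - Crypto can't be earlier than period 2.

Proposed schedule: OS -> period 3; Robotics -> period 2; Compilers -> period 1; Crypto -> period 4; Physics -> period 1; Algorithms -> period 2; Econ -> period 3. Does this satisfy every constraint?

Physics is due by period 2 — holds.
Crypto can't be earlier than period 2 — holds.
Robotics and Crypto share students — holds.
Algorithms and Crypto have overlapping enrolment — holds.
Robotics is a prerequisite for Crypto this term — holds.
OS must fall between period 2 and period 3 — holds.
Physics and Crypto have overlapping enrolment — holds.

Yes, all constraints hold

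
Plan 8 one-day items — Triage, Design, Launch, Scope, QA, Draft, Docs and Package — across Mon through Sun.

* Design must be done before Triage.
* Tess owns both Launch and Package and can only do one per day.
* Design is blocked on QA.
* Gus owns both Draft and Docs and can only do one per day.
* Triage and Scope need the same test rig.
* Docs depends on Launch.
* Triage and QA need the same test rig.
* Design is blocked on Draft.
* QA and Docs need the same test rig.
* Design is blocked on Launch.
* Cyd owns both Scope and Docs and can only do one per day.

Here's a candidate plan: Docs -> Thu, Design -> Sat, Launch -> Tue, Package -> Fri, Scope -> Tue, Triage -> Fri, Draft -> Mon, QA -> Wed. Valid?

Docs depends on Launch — holds.
QA and Docs need the same test rig — holds.
Design must be done before Triage — violated.
Tess owns both Launch and Package and can only do one per day — holds.
Design is blocked on Launch — holds.
Design is blocked on Draft — holds.
Cyd owns both Scope and Docs and can only do one per day — holds.
Triage and QA need the same test rig — holds.
Design is blocked on QA — holds.
Gus owns both Draft and Docs and can only do one per day — holds.
Triage and Scope need the same test rig — holds.

No. Design must be done before Triage is not satisfied.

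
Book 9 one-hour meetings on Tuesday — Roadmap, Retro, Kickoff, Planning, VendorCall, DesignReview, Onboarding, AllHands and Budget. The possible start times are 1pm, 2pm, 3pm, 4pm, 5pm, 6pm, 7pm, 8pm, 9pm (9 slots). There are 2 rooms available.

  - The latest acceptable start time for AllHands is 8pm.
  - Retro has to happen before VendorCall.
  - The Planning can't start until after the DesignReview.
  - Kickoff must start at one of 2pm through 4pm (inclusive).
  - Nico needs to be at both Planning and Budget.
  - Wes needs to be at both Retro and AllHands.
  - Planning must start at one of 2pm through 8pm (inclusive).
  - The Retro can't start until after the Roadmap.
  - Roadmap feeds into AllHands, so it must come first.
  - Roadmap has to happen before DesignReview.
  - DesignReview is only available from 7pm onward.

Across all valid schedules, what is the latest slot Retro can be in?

8pm

Precedence pushes Retro to at least 2pm; downstream work caps Retro at 8pm.
Retro at 8pm is achievable: VendorCall=9pm, Planning=8pm, Budget=3pm, Kickoff=2pm, AllHands=2pm, Onboarding=1pm, Roadmap=1pm, Retro=8pm, DesignReview=7pm.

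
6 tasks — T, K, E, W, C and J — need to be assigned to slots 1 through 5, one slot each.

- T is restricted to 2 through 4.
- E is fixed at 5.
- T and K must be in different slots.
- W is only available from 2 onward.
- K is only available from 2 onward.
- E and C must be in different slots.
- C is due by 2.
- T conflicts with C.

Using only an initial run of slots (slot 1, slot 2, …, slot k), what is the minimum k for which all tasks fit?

5 slots

E can't be placed before 5, so the schedule must run through at least slot 5.
5 works (last occupied slot: 5): for example W in 2, C in 1, E in 5, J in 1, K in 3, T in 2.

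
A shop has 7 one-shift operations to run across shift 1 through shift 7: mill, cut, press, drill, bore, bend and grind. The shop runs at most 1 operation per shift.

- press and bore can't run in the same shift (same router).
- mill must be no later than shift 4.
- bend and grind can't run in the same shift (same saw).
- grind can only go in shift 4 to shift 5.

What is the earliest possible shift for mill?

Mill's own window allows nothing later than shift 4.
mill at shift 1 is achievable: bore -> shift 6; press -> shift 3; cut -> shift 2; grind -> shift 4; mill -> shift 1; bend -> shift 7; drill -> shift 5.

shift 1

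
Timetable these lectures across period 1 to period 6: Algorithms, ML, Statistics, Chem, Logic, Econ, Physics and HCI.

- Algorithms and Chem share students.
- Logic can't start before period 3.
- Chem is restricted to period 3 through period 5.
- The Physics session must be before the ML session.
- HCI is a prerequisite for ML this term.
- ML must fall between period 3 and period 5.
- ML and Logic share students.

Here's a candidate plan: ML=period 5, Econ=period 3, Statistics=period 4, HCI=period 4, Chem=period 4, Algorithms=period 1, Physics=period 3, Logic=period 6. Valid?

Yes, all constraints hold

Algorithms and Chem share students — holds.
ML and Logic share students — holds.
HCI is a prerequisite for ML this term — holds.
The Physics session must be before the ML session — holds.
Chem is restricted to period 3 through period 5 — holds.
ML must fall between period 3 and period 5 — holds.
Logic can't start before period 3 — holds.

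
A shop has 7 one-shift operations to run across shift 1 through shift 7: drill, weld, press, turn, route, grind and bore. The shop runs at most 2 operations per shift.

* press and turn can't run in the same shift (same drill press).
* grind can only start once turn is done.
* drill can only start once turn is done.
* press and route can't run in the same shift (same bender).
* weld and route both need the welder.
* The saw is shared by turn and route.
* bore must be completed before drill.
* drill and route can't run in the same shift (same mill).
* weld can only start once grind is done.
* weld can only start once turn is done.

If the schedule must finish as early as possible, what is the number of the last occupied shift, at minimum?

4

The precedence chain requires at least 3 distinct shifts.
With at most 2 per shift and 7 operations, at least 4 shifts are needed.
4 works (last occupied shift: shift 4): for example grind -> shift 2, weld -> shift 3, turn -> shift 1, press -> shift 3, drill -> shift 2, route -> shift 4, bore -> shift 1.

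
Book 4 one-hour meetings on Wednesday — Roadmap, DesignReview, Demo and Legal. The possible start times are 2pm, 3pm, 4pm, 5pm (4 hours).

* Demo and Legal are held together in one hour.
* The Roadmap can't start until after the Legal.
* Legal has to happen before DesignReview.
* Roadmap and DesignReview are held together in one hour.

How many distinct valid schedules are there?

Splitting on Roadmap: it can be 3pm (1), 4pm (2), 5pm (3). Listing each branch's schedules as (DesignReview, Demo, Legal):
Roadmap=3pm: (3pm,2pm,2pm) — 1.
Roadmap=4pm: (4pm,2pm,2pm) (4pm,3pm,3pm) — 2.
Roadmap=5pm: (5pm,2pm,2pm) (5pm,3pm,3pm) (5pm,4pm,4pm) — 3.
Summing: 1 + 2 + 3 = 6.

6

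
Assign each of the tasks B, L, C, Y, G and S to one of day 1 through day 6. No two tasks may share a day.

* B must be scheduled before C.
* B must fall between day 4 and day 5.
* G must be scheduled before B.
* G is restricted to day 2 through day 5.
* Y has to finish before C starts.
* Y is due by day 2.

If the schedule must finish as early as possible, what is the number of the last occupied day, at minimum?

The precedence chain requires at least 3 distinct days.
With at most 1 per day and 6 tasks, at least 6 days are needed.
Propagating the time windows through the other constraints, C can't land before day 5, so the schedule must run through at least day 5.
6 works (last occupied day: day 6): for example G in day 2; Y in day 1; S in day 6; C in day 5; L in day 3; B in day 4.

6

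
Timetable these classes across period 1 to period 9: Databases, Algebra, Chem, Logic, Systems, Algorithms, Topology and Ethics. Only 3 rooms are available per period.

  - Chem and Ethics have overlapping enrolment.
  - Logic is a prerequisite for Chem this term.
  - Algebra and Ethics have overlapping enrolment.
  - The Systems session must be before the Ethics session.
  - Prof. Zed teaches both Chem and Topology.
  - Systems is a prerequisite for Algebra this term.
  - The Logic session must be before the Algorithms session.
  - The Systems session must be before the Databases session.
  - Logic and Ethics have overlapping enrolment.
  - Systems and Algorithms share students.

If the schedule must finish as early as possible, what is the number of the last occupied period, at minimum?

period 3

The precedence chain requires at least 2 distinct periods.
With at most 3 per period and 8 classes, at least 3 periods are needed.
3 works (last occupied period: period 3): for example Topology=period 1; Systems=period 1; Algorithms=period 3; Databases=period 2; Chem=period 2; Algebra=period 2; Ethics=period 3; Logic=period 1.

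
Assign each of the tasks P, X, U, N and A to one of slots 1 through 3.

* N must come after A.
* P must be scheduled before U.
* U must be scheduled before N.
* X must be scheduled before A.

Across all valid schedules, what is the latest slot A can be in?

2

Precedence pushes A to at least 2; downstream work caps A at 2.
A at 2 is achievable: P in 1, N in 3, X in 1, A in 2, U in 2.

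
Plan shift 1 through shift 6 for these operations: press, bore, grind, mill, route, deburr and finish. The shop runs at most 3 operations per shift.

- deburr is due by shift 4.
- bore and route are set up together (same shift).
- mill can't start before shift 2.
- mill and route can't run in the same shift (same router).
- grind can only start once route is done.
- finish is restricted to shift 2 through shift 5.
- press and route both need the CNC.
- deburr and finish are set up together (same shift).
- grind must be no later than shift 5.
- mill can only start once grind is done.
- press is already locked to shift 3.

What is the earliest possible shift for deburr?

Deburr must be in the same shift as finish, which can't be before shift 2, so deburr is at least shift 2; deburr's own window allows nothing later than shift 4.
deburr at shift 2 is achievable: grind=shift 2, deburr=shift 2, press=shift 3, bore=shift 1, mill=shift 3, route=shift 1, finish=shift 2.

shift 2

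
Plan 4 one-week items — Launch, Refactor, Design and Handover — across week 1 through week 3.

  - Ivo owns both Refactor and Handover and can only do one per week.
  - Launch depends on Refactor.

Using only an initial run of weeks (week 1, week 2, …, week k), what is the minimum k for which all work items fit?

2 weeks

The precedence chain requires at least 2 distinct weeks.
2 works (last occupied week: week 2): for example Launch=week 2, Handover=week 2, Refactor=week 1, Design=week 1.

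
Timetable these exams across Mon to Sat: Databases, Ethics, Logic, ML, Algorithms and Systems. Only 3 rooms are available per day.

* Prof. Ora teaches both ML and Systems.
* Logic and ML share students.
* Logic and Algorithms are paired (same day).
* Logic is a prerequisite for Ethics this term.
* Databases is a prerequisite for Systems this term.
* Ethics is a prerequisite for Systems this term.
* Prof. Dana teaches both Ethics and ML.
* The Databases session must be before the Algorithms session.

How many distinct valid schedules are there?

Splitting on Databases: it can be Mon (30), Tue (12), Wed (3). Listing each branch's schedules as (Ethics, Logic, ML, Algorithms, Systems):
Databases=Mon: (Wed,Tue,Mon,Tue,Thu) (Wed,Tue,Mon,Tue,Fri) (Wed,Tue,Mon,Tue,Sat) (Wed,Tue,Thu,Tue,Fri) (Wed,Tue,Thu,Tue,Sat) (Wed,Tue,Fri,Tue,Thu) (Wed,Tue,Fri,Tue,Sat) (Wed,Tue,Sat,Tue,Thu) (Wed,Tue,Sat,Tue,Fri) (Thu,Tue,Mon,Tue,Fri) (Thu,Tue,Mon,Tue,Sat) (Thu,Tue,Wed,Tue,Fri) (Thu,Tue,Wed,Tue,Sat) (Thu,Tue,Fri,Tue,Sat) (Thu,Tue,Sat,Tue,Fri) (Thu,Wed,Mon,Wed,Fri) (Thu,Wed,Mon,Wed,Sat) (Thu,Wed,Tue,Wed,Fri) (Thu,Wed,Tue,Wed,Sat) (Thu,Wed,Fri,Wed,Sat) (Thu,Wed,Sat,Wed,Fri) (Fri,Tue,Mon,Tue,Sat) (Fri,Tue,Wed,Tue,Sat) (Fri,Tue,Thu,Tue,Sat) (Fri,Wed,Mon,Wed,Sat) (Fri,Wed,Tue,Wed,Sat) (Fri,Wed,Thu,Wed,Sat) (Fri,Thu,Mon,Thu,Sat) (Fri,Thu,Tue,Thu,Sat) (Fri,Thu,Wed,Thu,Sat) — 30.
Databases=Tue: (Thu,Wed,Mon,Wed,Fri) (Thu,Wed,Mon,Wed,Sat) (Thu,Wed,Tue,Wed,Fri) (Thu,Wed,Tue,Wed,Sat) (Thu,Wed,Fri,Wed,Sat) (Thu,Wed,Sat,Wed,Fri) (Fri,Wed,Mon,Wed,Sat) (Fri,Wed,Tue,Wed,Sat) (Fri,Wed,Thu,Wed,Sat) (Fri,Thu,Mon,Thu,Sat) (Fri,Thu,Tue,Thu,Sat) (Fri,Thu,Wed,Thu,Sat) — 12.
Databases=Wed: (Fri,Thu,Mon,Thu,Sat) (Fri,Thu,Tue,Thu,Sat) (Fri,Thu,Wed,Thu,Sat) — 3.
Summing: 30 + 12 + 3 = 45.

45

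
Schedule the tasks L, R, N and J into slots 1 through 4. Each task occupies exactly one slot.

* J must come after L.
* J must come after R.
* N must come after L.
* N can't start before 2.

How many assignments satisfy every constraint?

Splitting on L: it can be 1 (18), 2 (10), 3 (3). Listing each branch's schedules as (R, N, J):
L=1: (1,2,2) (1,2,3) (1,2,4) (1,3,2) (1,3,3) (1,3,4) (1,4,2) (1,4,3) (1,4,4) (2,2,3) (2,2,4) (2,3,3) (2,3,4) (2,4,3) (2,4,4) (3,2,4) (3,3,4) (3,4,4) — 18.
L=2: (1,3,3) (1,3,4) (1,4,3) (1,4,4) (2,3,3) (2,3,4) (2,4,3) (2,4,4) (3,3,4) (3,4,4) — 10.
L=3: (1,4,4) (2,4,4) (3,4,4) — 3.
Summing: 18 + 10 + 3 = 31.

31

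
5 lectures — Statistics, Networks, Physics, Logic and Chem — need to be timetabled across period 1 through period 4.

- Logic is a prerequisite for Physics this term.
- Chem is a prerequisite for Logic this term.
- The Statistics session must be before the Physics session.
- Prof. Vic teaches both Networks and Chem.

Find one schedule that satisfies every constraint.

Physics in period 3; Chem in period 1; Networks in period 2; Logic in period 2; Statistics in period 1

Checking: Statistics(period 1) before Physics(period 3); Chem(period 1) before Logic(period 2); Logic(period 2) before Physics(period 3); Networks(period 2) != Chem(period 1).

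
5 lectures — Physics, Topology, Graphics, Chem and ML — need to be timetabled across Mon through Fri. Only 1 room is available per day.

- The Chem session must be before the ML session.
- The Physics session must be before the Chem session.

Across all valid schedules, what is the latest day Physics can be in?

Wed

Downstream work caps Physics at Wed.
Physics at Wed is achievable: ML=Fri; Physics=Wed; Graphics=Tue; Chem=Thu; Topology=Mon.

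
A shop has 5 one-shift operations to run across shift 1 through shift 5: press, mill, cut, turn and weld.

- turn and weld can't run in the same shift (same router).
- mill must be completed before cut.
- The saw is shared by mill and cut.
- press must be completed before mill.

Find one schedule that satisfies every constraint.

turn=shift 1, weld=shift 2, cut=shift 3, mill=shift 2, press=shift 1

Checking: press(shift 1) before mill(shift 2); mill(shift 2) before cut(shift 3); mill(shift 2) != cut(shift 3); turn(shift 1) != weld(shift 2).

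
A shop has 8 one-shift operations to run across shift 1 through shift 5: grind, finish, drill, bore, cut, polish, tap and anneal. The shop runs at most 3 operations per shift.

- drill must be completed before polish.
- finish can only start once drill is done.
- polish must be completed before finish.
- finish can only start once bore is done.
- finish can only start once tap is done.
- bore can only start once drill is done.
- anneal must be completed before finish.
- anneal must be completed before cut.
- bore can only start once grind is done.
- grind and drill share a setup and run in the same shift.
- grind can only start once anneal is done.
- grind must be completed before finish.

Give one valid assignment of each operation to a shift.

tap in shift 1, grind in shift 2, cut in shift 2, drill in shift 2, polish in shift 3, anneal in shift 1, bore in shift 3, finish in shift 4

Checking: grind(shift 2) before finish(shift 4); grind(shift 2) before bore(shift 3); polish(shift 3) before finish(shift 4); anneal(shift 1) before grind(shift 2); bore(shift 3) before finish(shift 4); tap(shift 1) before finish(shift 4); drill(shift 2) before polish(shift 3); anneal(shift 1) before cut(shift 2); drill(shift 2) before bore(shift 3); drill(shift 2) before finish(shift 4); anneal(shift 1) before finish(shift 4); grind = drill = shift 2; max 3 per shift (cap 3).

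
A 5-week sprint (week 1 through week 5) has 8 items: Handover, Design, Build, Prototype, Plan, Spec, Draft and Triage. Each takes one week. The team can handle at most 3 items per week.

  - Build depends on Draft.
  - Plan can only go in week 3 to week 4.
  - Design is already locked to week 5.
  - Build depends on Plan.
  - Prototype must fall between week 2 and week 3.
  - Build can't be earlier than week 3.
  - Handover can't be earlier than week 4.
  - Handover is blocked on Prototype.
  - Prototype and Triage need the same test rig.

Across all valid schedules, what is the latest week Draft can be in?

Downstream work caps Draft at week 4.
Draft at week 4 is achievable: Triage -> week 1, Spec -> week 1, Build -> week 5, Handover -> week 4, Design -> week 5, Draft -> week 4, Plan -> week 3, Prototype -> week 2.

week 4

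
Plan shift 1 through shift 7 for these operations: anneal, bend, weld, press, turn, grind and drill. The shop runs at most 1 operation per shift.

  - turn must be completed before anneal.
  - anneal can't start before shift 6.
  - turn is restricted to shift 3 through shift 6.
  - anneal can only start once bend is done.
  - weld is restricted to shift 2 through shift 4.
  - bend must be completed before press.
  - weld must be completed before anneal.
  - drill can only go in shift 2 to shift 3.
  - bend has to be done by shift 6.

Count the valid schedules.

Splitting on anneal: it can be shift 6 (21), shift 7 (33). Listing each branch's schedules as (bend, weld, press, turn, grind, drill) by shift number:
anneal=shift 6: (1,2,4,5,7,3) (1,2,5,4,7,3) (1,2,7,4,5,3) (1,2,7,5,4,3) (1,3,4,5,7,2) (1,3,5,4,7,2) (1,3,7,4,5,2) (1,3,7,5,4,2) (1,4,2,5,7,3) (1,4,3,5,7,2) (1,4,5,3,7,2) (1,4,7,3,5,2) (1,4,7,5,2,3) (1,4,7,5,3,2) (2,4,7,5,1,3) (3,4,7,5,1,2) (4,2,7,5,1,3) (4,3,7,5,1,2) (5,2,7,4,1,3) (5,3,7,4,1,2) (5,4,7,3,1,2) — 21.
anneal=shift 7: (1,2,4,5,6,3) (1,2,4,6,5,3) (1,2,5,4,6,3) (1,2,5,6,4,3) (1,2,6,4,5,3) (1,2,6,5,4,3) (1,3,4,5,6,2) (1,3,4,6,5,2) (1,3,5,4,6,2) (1,3,5,6,4,2) (1,3,6,4,5,2) (1,3,6,5,4,2) (1,4,2,5,6,3) (1,4,2,6,5,3) (1,4,3,5,6,2) (1,4,3,6,5,2) (1,4,5,3,6,2) (1,4,5,6,2,3) (1,4,5,6,3,2) (1,4,6,3,5,2) (1,4,6,5,2,3) (1,4,6,5,3,2) (2,4,5,6,1,3) (2,4,6,5,1,3) (3,4,5,6,1,2) (3,4,6,5,1,2) (4,2,5,6,1,3) (4,2,6,5,1,3) (4,3,5,6,1,2) (4,3,6,5,1,2) (5,2,6,4,1,3) (5,3,6,4,1,2) (5,4,6,3,1,2) — 33.
Summing: 21 + 33 = 54.

54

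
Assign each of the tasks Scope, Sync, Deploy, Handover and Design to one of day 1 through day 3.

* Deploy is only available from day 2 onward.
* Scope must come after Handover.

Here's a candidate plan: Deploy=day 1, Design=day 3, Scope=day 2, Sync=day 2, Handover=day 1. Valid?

No. Deploy is only available from day 2 onward is not satisfied.

Deploy is only available from day 2 onward — violated.
Scope must come after Handover — holds.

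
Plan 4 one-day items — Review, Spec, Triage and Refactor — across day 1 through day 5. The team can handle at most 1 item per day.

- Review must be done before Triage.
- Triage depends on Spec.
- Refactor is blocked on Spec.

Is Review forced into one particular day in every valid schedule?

No

Review can be day 1 (e.g. Review in day 1; Triage in day 3; Spec in day 2; Refactor in day 4) or day 2 (e.g. Spec in day 1; Review in day 2; Triage in day 3; Refactor in day 4).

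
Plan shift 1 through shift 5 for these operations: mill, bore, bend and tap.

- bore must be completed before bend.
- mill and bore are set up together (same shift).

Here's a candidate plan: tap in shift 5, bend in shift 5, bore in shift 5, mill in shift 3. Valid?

mill and bore are set up together (same shift) — violated.
bore must be completed before bend — violated.

No. mill and bore are set up together (same shift) is not satisfied.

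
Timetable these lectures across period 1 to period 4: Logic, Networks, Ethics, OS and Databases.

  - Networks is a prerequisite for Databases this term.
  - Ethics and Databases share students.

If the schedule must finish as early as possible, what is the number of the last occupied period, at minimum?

The precedence chain requires at least 2 distinct periods.
2 works (last occupied period: period 2): for example Ethics -> period 1, Logic -> period 1, Networks -> period 1, OS -> period 1, Databases -> period 2.

2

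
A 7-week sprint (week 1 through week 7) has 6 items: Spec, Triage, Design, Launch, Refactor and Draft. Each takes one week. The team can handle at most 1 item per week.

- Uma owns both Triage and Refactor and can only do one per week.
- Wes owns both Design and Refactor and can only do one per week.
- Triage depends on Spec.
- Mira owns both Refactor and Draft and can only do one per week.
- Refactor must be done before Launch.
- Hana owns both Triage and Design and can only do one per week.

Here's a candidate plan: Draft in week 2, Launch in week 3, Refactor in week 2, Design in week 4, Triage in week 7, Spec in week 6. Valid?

No — it violates: Mira owns both Refactor and Draft and can only do one per week

The team can handle at most 1 item per week — violated.
Triage depends on Spec — holds.
Wes owns both Design and Refactor and can only do one per week — holds.
Refactor must be done before Launch — holds.
Mira owns both Refactor and Draft and can only do one per week — violated.
Hana owns both Triage and Design and can only do one per week — holds.
Uma owns both Triage and Refactor and can only do one per week — holds.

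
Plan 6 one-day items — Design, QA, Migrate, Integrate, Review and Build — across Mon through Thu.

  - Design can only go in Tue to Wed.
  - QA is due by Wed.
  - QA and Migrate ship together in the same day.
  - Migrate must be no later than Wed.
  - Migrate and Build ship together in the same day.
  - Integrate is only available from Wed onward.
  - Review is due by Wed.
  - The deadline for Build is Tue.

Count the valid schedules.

24

Splitting on Design: it can be Tue (12), Wed (12). Listing each branch's schedules as (QA, Migrate, Integrate, Review, Build):
Design=Tue: (Mon,Mon,Wed,Mon,Mon) (Mon,Mon,Wed,Tue,Mon) (Mon,Mon,Wed,Wed,Mon) (Mon,Mon,Thu,Mon,Mon) (Mon,Mon,Thu,Tue,Mon) (Mon,Mon,Thu,Wed,Mon) (Tue,Tue,Wed,Mon,Tue) (Tue,Tue,Wed,Tue,Tue) (Tue,Tue,Wed,Wed,Tue) (Tue,Tue,Thu,Mon,Tue) (Tue,Tue,Thu,Tue,Tue) (Tue,Tue,Thu,Wed,Tue) — 12.
Design=Wed: (Mon,Mon,Wed,Mon,Mon) (Mon,Mon,Wed,Tue,Mon) (Mon,Mon,Wed,Wed,Mon) (Mon,Mon,Thu,Mon,Mon) (Mon,Mon,Thu,Tue,Mon) (Mon,Mon,Thu,Wed,Mon) (Tue,Tue,Wed,Mon,Tue) (Tue,Tue,Wed,Tue,Tue) (Tue,Tue,Wed,Wed,Tue) (Tue,Tue,Thu,Mon,Tue) (Tue,Tue,Thu,Tue,Tue) (Tue,Tue,Thu,Wed,Tue) — 12.
Summing: 12 + 12 = 24.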